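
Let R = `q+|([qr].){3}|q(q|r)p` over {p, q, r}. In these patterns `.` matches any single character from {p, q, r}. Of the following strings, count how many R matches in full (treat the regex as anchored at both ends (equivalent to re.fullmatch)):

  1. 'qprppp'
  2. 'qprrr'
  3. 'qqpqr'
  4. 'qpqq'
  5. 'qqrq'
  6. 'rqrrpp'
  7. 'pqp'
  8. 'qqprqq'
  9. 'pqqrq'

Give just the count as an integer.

0

1 → no match
2 → no match
3 → no match
4 → no match
5 → no match
6 → no match
7 → no match
8 → no match
9 → no match
Total matched: 0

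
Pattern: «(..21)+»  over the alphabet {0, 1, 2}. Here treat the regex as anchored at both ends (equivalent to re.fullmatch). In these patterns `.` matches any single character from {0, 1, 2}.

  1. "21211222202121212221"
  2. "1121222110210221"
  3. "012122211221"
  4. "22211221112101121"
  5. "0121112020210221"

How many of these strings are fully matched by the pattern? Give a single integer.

1 → no match
2 → match
3 → match
4 → no match
5 → no match
Total matched: 2

2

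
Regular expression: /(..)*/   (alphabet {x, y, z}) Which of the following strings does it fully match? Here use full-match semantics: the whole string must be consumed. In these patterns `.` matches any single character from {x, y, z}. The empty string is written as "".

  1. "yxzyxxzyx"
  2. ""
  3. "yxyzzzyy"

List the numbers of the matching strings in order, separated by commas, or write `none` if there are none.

2, 3

1 → no match
2 → match
3 → match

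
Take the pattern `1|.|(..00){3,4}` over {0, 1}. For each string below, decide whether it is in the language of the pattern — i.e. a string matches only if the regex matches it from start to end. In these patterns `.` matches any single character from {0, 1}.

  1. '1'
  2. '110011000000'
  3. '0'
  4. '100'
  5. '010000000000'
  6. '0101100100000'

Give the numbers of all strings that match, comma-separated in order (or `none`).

1, 2, 3, 5

1. '1' → match
2. '110011000000' → match
3. '0' → match
4. '100' → no match
5. '010000000000' → match
6 → no match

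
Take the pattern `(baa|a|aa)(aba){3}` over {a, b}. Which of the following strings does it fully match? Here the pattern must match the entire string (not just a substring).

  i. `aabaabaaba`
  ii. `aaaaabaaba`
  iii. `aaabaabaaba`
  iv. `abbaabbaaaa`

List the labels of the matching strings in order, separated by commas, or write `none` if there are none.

i. `aabaabaaba` → match
ii. `aaaaabaaba` → no match
iii. `aaabaabaaba` → match
iv. `abbaabbaaaa` → no match — must end with `aba`

i, iii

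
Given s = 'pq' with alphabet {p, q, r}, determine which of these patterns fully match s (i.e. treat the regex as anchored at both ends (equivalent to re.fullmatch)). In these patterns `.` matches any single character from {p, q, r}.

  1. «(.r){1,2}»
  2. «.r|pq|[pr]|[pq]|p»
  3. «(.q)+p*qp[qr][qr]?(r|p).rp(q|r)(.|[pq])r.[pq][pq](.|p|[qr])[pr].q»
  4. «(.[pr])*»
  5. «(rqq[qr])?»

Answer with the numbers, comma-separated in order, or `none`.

2

1 → no match — must end with 'r'
2 → match
3 → no match
4 → no match
5 → no match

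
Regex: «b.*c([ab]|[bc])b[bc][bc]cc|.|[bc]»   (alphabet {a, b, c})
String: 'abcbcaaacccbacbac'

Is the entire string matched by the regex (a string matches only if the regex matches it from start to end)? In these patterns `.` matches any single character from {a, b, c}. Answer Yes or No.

No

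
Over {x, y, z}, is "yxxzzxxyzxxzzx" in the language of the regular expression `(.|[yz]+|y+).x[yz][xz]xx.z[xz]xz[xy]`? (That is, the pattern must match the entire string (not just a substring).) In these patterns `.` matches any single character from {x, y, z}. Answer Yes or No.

No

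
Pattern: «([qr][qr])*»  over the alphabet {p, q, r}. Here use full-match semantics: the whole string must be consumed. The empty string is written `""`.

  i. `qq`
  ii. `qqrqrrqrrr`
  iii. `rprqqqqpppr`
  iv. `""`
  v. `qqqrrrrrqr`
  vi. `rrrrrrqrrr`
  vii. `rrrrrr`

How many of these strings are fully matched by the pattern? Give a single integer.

6

i → match
ii → match
iii → no match
iv → match
v → match
vi → match
vii → match
Total matched: 6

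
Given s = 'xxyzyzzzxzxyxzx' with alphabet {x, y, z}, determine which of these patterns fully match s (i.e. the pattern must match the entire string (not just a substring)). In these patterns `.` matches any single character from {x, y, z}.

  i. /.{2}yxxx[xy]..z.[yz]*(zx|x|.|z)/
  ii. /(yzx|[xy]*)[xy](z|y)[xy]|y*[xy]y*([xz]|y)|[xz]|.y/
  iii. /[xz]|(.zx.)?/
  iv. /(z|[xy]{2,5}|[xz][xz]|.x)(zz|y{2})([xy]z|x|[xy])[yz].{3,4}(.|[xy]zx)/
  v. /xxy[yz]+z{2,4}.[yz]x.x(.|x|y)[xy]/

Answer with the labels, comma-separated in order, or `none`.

v

i → no match
ii → no match
iii → no match
iv → no match
v → match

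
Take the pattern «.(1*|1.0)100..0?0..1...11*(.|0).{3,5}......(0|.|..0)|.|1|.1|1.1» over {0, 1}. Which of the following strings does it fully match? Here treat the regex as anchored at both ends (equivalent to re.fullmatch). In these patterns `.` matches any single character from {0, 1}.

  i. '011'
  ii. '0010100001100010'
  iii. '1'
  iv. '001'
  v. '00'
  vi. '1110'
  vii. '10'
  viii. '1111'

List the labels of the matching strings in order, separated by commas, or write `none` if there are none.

iii

i. '011' → no match
ii → no match
iii. '1' → match
iv. '001' → no match
v. '00' → no match
vi. '1110' → no match
vii. '10' → no match
viii. '1111' → no match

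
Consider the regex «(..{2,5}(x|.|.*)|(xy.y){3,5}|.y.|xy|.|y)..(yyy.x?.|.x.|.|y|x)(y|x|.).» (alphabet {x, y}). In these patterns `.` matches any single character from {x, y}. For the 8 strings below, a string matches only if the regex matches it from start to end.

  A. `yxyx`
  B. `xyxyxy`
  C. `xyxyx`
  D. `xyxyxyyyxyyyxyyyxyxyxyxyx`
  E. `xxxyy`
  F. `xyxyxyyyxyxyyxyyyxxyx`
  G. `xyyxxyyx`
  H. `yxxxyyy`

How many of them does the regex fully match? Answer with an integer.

4

A → no match
B → match
C → no match
D → match
E → no match
F → match
G → match
H → no match
Total matched: 4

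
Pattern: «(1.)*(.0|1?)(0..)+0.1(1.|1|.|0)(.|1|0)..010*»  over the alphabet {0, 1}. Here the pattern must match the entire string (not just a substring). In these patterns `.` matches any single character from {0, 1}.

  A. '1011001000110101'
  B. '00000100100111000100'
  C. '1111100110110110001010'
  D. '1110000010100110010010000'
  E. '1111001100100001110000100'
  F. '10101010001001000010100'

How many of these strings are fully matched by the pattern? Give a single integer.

3

A → no match
B → match
C → match
D → match
E → no match
F → no match
Total matched: 3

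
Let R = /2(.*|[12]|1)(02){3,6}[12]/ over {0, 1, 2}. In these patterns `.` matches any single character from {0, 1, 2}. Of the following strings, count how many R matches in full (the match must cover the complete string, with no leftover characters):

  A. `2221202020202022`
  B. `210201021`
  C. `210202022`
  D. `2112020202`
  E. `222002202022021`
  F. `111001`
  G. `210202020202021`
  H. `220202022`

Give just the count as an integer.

4

A → match
B → no match
C → match
D → no match
E → no match
F → no match — must start with `2`
G → match
H → match
Total matched: 4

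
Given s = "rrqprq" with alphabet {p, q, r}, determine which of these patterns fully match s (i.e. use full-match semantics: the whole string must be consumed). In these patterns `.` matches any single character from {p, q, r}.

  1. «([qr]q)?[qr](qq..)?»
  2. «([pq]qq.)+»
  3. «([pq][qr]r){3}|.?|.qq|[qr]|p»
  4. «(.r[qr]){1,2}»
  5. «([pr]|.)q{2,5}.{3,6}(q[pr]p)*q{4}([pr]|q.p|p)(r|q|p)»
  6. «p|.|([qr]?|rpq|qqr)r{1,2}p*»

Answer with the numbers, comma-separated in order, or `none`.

1 → no match
2 → no match
3 → no match
4 → match
5 → no match
6 → no match

4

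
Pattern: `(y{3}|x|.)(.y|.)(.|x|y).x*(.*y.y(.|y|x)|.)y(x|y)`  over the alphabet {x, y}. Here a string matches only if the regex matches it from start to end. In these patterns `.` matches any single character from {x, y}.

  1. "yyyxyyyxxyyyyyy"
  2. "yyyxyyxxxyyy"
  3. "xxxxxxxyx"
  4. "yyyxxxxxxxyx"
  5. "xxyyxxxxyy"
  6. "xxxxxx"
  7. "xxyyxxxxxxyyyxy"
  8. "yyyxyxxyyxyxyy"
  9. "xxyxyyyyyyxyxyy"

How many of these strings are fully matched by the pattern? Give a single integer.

1 → match
2 → match
3 → match
4 → match
5 → match
6 → no match
7 → no match
8 → match
9 → match
Total matched: 7

7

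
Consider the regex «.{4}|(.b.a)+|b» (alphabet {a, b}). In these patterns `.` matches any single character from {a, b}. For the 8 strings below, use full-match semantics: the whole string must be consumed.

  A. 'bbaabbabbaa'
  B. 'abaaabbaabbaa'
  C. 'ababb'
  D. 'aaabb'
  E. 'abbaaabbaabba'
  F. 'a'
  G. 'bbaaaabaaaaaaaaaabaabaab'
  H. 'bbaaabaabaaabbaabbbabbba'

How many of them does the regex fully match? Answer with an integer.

A → no match
B → no match
C → no match
D → no match
E → no match
F → no match
G → no match
H → no match
Total matched: 0

0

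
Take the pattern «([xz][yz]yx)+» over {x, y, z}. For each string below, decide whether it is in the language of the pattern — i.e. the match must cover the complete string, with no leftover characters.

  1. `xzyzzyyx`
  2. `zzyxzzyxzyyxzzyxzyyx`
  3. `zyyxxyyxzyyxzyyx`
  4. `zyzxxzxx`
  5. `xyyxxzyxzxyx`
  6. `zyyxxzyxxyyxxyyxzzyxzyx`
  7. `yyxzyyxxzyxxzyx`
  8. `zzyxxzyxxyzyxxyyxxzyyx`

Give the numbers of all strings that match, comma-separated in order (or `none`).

1. `xzyzzyyx` → no match
2 → match
3 → match
4. `zyzxxzxx` → no match — must end with `yx`
5. `xyyxxzyxzxyx` → no match
6 → no match
7 → no match
8 → no match

2, 3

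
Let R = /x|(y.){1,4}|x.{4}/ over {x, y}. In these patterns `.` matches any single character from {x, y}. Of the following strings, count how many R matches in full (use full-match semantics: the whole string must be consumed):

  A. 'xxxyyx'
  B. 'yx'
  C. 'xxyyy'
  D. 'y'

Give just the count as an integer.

2

A. 'xxxyyx' → no match
B. 'yx' → match
C. 'xxyyy' → match
D. 'y' → no match
Total matched: 2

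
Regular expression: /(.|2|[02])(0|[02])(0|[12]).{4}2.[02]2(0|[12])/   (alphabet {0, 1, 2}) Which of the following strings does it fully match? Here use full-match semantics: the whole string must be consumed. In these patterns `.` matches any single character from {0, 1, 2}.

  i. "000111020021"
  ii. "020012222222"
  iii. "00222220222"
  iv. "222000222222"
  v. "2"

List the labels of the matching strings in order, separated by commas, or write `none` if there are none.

i → match
ii → match
iii → no match
iv → match
v → no match

i, ii, iv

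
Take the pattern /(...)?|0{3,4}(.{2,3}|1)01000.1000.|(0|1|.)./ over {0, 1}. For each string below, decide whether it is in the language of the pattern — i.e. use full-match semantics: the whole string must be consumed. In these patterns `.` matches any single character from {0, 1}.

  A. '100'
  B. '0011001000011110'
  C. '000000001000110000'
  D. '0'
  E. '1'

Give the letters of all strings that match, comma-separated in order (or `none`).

A → match
B → no match
C → match
D → no match
E → no match

A, C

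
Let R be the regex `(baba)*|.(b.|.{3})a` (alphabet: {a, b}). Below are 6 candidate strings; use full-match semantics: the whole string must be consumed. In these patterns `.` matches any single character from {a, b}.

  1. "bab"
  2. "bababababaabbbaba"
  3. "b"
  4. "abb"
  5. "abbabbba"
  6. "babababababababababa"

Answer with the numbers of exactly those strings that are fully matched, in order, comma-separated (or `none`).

6

1 → no match
2 → no match
3 → no match
4 → no match
5 → no match
6 → match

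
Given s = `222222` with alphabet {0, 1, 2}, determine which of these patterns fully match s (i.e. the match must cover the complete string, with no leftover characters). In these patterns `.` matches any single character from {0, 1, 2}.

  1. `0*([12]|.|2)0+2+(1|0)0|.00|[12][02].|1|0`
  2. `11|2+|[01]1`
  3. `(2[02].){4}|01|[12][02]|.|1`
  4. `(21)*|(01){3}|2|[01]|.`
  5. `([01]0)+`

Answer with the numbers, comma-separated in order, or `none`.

1 → no match
2 → match
3 → no match
4 → no match
5 → no match — must end with `0`

2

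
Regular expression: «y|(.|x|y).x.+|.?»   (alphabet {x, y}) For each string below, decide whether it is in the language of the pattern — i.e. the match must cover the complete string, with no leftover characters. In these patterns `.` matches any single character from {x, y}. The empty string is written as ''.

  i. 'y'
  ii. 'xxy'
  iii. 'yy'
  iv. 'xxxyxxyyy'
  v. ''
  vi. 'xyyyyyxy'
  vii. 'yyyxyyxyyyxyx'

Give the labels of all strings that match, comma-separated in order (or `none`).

i, iv, v

i. 'y' → match
ii. 'xxy' → no match
iii. 'yy' → no match
iv. 'xxxyxxyyy' → match
v. '' → match
vi. 'xyyyyyxy' → no match
vii → no match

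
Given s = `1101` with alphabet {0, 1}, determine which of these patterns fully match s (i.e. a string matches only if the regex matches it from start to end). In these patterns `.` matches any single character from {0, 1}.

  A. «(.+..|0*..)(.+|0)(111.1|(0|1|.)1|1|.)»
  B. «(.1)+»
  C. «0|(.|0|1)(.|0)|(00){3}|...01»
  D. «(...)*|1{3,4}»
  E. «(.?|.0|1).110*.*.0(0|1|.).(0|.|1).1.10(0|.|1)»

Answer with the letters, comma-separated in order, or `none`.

A, B

A → match
B → match
C → no match
D → no match
E → no match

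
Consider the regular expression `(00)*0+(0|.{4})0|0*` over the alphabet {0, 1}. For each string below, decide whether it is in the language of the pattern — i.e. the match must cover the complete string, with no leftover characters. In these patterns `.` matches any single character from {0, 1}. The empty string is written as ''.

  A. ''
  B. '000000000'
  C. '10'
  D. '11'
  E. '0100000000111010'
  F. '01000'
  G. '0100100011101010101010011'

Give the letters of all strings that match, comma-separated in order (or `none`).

A, B

A → match
B → match
C → no match
D → no match
E → no match
F → no match
G → no match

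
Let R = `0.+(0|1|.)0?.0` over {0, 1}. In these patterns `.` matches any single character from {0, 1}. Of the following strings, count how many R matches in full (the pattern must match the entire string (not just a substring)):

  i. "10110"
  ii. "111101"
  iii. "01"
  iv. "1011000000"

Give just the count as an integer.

i. "10110" → no match — must start with "0"
ii. "111101" → no match — must start with "0"
iii. "01" → no match — must end with "0"
iv. "1011000000" → no match — must start with "0"
Total matched: 0

0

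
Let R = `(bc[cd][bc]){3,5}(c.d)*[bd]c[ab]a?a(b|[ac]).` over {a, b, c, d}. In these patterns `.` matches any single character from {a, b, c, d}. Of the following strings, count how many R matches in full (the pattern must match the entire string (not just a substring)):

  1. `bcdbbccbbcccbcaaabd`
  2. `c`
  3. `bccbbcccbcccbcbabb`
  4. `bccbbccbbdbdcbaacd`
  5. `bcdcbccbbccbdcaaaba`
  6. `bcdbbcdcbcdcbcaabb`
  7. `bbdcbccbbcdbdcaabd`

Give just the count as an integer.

4

1 → match
2 → no match — must start with `bc`
3 → match
4 → no match
5 → match
6 → match
7 → no match — must start with `bc`
Total matched: 4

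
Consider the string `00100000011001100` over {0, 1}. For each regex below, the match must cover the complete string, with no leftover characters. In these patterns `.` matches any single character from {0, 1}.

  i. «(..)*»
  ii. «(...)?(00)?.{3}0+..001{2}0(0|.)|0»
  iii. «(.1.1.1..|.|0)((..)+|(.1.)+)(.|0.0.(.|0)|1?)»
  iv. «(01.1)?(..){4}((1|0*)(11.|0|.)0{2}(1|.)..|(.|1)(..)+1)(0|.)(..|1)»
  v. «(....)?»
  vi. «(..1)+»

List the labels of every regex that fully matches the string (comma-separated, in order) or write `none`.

i → no match
ii → match
iii → match
iv → match
v → no match
vi → no match — must end with `1`

ii, iii, iv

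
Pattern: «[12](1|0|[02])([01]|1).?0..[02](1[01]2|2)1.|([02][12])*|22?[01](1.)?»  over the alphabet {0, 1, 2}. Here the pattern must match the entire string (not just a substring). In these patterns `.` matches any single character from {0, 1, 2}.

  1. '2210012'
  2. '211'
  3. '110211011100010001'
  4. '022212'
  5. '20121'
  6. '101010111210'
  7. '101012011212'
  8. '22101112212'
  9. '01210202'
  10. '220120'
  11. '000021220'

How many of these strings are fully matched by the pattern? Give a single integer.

2

1. '2210012' → no match
2. '211' → no match
3 → no match
4. '022212' → no match
5. '20121' → no match
6. '101010111210' → no match
7. '101012011212' → match
8. '22101112212' → no match
9. '01210202' → match
10. '220120' → no match
11. '000021220' → no match
Total matched: 2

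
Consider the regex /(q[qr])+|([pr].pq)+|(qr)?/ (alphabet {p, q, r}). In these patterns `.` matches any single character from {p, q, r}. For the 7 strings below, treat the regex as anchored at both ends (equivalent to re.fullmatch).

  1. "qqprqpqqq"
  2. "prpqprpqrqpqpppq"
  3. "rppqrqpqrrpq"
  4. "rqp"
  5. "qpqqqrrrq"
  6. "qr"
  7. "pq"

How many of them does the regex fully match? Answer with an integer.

3

1 → no match
2 → match
3 → match
4 → no match
5 → no match
6 → match
7 → no match
Total matched: 3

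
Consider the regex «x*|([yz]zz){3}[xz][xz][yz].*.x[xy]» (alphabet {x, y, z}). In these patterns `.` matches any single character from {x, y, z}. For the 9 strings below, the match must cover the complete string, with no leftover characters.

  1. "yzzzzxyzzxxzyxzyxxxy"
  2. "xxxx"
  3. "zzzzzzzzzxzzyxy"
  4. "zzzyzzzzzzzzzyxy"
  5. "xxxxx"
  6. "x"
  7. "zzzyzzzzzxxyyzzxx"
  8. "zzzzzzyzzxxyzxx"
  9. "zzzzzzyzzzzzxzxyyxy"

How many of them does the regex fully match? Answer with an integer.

1 → no match
2 → match
3 → match
4 → match
5 → match
6 → match
7 → match
8 → match
9 → match
Total matched: 8

8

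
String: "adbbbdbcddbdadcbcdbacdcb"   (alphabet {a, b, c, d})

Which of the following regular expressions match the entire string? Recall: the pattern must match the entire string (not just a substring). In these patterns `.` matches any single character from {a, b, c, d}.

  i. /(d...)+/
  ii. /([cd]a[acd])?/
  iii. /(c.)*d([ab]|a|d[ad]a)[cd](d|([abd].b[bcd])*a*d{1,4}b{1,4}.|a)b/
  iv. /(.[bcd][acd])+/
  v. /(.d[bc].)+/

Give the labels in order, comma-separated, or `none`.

i → no match — must start with "d"
ii → no match
iii → no match
iv → no match
v → match

v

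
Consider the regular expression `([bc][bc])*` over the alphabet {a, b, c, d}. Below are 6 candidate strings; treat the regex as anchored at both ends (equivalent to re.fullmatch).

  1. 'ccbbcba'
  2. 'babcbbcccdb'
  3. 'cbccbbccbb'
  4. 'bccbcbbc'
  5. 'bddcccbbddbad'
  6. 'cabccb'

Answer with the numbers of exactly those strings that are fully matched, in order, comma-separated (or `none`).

3, 4

1. 'ccbbcba' → no match
2. 'babcbbcccdb' → no match
3. 'cbccbbccbb' → match
4. 'bccbcbbc' → match
5 → no match
6. 'cabccb' → no match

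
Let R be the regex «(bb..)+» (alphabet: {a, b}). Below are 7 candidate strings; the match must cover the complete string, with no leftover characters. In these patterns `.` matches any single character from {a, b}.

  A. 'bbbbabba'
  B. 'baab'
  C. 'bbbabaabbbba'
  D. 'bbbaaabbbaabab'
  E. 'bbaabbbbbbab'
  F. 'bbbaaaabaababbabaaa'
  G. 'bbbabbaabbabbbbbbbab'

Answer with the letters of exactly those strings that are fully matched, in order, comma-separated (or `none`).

E, G

A → no match
B → no match — must start with 'bb'
C → no match
D → no match
E → match
F → no match
G → match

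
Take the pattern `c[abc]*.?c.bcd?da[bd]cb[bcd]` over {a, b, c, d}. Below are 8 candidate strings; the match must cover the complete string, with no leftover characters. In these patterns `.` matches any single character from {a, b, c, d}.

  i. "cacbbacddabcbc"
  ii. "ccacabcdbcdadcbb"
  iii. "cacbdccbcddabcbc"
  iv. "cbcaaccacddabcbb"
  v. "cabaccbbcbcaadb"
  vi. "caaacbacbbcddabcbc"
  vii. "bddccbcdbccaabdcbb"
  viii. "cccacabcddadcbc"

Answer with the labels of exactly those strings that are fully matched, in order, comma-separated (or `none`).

ii, iii, vi, viii

i → no match
ii → match
iii → match
iv → no match
v → no match
vi → match
vii → no match — must start with "c"
viii → match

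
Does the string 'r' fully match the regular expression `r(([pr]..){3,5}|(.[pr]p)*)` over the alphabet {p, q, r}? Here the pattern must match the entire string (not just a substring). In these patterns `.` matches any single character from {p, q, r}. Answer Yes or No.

Yes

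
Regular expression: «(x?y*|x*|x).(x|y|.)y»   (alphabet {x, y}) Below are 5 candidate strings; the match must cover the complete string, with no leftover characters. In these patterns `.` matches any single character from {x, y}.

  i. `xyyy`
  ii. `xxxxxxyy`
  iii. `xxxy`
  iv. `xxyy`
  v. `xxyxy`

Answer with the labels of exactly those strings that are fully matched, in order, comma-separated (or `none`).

i, ii, iii, iv, v

i. `xyyy` → match
ii. `xxxxxxyy` → match
iii. `xxxy` → match
iv. `xxyy` → match
v. `xxyxy` → match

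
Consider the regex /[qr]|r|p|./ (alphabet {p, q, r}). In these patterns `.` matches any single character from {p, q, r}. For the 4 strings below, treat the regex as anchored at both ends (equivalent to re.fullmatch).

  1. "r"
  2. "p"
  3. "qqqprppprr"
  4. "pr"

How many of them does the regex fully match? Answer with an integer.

1 → match
2 → match
3 → no match
4 → no match
Total matched: 2

2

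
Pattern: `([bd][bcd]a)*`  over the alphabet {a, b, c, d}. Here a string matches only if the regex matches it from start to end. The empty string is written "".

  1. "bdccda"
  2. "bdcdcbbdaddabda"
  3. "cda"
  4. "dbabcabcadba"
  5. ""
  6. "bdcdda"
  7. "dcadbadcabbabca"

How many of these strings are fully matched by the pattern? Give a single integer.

1 → no match
2 → no match
3 → no match
4 → match
5 → match
6 → no match
7 → match
Total matched: 3

3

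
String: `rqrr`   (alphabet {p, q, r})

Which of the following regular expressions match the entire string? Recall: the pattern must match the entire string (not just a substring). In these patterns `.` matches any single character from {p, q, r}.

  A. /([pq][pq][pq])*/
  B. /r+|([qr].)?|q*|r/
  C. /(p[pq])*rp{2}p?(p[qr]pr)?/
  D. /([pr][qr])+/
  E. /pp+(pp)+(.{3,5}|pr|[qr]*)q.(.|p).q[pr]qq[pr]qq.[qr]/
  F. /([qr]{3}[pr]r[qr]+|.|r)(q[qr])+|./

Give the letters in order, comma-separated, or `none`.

A → no match
B → no match
C → no match
D → match
E → no match — must start with `pp`
F → no match

D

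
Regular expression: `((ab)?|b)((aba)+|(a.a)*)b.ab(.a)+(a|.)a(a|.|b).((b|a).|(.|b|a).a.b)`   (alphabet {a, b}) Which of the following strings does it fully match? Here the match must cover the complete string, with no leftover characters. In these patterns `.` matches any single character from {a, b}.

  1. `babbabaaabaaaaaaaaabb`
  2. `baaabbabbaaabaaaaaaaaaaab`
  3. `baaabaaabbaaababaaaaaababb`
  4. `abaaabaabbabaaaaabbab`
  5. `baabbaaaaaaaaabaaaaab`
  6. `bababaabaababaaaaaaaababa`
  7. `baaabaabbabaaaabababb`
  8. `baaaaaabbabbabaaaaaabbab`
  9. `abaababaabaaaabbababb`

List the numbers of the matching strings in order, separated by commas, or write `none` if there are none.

1 → no match
2 → match
3 → no match
4 → match
5 → match
6 → no match
7 → match
8 → no match
9 → match

2, 4, 5, 7, 9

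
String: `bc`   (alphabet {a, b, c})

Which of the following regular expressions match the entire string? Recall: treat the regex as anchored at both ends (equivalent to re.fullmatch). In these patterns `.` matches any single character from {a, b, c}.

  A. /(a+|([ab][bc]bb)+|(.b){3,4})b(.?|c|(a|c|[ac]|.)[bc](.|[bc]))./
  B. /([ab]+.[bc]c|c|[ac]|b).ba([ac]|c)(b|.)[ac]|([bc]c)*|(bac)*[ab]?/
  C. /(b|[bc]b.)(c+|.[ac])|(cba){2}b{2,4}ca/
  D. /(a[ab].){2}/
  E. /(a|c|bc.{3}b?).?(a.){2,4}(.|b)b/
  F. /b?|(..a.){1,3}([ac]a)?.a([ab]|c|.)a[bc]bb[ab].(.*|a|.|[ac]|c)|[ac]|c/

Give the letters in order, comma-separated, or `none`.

B, C

A → no match
B → match
C → match
D → no match — must start with `a`
E → no match — must end with `b`
F → no match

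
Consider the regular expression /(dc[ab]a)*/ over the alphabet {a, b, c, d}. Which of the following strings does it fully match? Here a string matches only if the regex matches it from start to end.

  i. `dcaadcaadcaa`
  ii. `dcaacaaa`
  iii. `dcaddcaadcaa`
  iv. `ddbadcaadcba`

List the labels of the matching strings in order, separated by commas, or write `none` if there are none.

i. `dcaadcaadcaa` → match
ii. `dcaacaaa` → no match
iii. `dcaddcaadcaa` → no match
iv. `ddbadcaadcba` → no match

i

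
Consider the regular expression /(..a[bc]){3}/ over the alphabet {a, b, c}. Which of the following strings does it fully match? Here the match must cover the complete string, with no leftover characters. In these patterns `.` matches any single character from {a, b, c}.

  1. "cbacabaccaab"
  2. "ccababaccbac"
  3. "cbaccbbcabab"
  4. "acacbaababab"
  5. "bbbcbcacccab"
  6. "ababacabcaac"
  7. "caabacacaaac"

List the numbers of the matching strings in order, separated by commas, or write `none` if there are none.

1, 2, 4, 6, 7

1 → match
2 → match
3 → no match
4 → match
5 → no match
6 → match
7 → match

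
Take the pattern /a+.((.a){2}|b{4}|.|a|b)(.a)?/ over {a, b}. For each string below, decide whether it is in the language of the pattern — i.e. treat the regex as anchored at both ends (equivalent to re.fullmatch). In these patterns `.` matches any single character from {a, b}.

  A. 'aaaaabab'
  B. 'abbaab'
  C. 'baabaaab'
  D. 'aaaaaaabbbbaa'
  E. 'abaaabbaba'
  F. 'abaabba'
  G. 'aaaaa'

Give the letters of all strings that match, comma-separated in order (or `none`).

A → no match
B → no match
C → no match — must start with 'a'
D → match
E → no match
F → no match
G → match

D, G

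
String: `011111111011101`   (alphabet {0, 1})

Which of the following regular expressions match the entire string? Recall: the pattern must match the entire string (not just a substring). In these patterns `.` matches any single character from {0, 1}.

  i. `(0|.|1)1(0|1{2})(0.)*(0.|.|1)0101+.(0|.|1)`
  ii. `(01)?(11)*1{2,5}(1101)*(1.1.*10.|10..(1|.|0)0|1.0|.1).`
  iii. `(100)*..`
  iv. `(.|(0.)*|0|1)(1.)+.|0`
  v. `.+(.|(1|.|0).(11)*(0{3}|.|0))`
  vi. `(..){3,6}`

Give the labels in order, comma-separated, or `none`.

ii, iv, v

i → no match
ii → match
iii → no match
iv → match
v → match
vi → no match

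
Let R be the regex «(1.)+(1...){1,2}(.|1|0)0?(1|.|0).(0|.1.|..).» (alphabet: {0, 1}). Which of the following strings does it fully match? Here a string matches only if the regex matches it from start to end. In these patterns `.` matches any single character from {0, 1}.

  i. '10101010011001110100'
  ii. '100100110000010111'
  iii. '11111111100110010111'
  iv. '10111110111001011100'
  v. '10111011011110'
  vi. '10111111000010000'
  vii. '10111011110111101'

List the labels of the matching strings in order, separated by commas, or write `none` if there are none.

i, iii, iv, v, vi, vii

i → match
ii → no match
iii → match
iv → match
v → match
vi → match
vii → match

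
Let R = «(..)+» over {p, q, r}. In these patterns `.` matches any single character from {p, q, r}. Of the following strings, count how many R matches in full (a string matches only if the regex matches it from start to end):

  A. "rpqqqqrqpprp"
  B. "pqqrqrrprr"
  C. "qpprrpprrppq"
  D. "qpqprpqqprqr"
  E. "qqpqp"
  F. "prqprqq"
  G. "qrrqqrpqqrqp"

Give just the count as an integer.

A → match
B → match
C → match
D → match
E → no match
F → no match
G → match
Total matched: 5

5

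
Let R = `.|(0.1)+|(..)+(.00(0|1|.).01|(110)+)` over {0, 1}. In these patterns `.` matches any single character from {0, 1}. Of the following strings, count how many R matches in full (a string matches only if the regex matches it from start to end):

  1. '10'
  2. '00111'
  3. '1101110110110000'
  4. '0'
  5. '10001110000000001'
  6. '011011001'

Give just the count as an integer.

1 → no match
2 → no match
3 → no match
4 → match
5 → match
6 → match
Total matched: 3

3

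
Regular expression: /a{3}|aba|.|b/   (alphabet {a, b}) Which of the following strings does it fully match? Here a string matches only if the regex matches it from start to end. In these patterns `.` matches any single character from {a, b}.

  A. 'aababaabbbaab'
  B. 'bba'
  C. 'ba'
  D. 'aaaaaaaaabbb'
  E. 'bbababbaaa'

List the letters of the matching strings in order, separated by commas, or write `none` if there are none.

none

A → no match
B → no match
C → no match
D → no match
E → no match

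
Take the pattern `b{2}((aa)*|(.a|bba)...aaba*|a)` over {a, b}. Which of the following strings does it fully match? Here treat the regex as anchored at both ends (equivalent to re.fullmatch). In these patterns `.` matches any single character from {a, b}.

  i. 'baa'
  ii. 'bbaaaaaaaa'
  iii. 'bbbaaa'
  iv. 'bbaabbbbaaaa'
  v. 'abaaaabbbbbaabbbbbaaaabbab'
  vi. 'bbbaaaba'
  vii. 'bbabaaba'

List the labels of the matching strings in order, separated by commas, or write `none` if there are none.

ii

i → no match
ii → match
iii → no match
iv → no match
v → no match — must start with 'b'
vi → no match
vii → no match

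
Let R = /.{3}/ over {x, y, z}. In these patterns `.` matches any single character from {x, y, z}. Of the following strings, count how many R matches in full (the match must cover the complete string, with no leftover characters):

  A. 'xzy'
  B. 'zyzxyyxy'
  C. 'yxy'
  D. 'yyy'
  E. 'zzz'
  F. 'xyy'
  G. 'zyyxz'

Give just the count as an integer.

A → match
B → no match
C → match
D → match
E → match
F → match
G → no match
Total matched: 5

5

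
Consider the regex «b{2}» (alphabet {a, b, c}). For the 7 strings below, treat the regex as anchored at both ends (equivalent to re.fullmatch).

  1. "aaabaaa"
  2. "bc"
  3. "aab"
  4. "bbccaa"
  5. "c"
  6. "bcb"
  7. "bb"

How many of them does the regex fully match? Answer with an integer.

1 → no match — must start with "b"
2 → no match — must end with "b"
3 → no match — must start with "b"
4 → no match — must end with "b"
5 → no match — must start with "b"
6 → no match
7 → match
Total matched: 1

1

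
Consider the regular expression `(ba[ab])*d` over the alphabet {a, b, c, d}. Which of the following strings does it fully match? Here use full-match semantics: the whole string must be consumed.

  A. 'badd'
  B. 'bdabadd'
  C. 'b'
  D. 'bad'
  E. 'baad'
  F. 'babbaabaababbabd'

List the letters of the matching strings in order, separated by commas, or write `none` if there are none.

E, F

A → no match
B → no match
C → no match — must end with 'd'
D → no match
E → match
F → match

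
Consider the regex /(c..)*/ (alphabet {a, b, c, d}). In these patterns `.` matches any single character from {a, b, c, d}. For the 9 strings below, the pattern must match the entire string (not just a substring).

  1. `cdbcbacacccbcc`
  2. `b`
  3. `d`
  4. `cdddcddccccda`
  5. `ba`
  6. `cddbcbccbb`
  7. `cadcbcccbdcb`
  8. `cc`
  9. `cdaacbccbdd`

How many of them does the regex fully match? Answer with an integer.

0

1 → no match
2. `b` → no match
3. `d` → no match
4 → no match
5. `ba` → no match
6. `cddbcbccbb` → no match
7. `cadcbcccbdcb` → no match
8. `cc` → no match
9. `cdaacbccbdd` → no match
Total matched: 0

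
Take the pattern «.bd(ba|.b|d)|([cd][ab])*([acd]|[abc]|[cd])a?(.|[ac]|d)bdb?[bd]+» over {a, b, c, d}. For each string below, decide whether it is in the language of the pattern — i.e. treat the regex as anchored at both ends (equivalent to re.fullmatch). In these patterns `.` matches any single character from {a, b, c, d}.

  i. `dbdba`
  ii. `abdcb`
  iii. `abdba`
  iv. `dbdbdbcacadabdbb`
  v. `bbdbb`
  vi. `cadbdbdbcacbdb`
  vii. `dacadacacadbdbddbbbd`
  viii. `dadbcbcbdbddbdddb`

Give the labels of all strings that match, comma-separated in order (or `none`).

i → match
ii → match
iii → match
iv → match
v → match
vi → match
vii → match
viii → match

i, ii, iii, iv, v, vi, vii, viii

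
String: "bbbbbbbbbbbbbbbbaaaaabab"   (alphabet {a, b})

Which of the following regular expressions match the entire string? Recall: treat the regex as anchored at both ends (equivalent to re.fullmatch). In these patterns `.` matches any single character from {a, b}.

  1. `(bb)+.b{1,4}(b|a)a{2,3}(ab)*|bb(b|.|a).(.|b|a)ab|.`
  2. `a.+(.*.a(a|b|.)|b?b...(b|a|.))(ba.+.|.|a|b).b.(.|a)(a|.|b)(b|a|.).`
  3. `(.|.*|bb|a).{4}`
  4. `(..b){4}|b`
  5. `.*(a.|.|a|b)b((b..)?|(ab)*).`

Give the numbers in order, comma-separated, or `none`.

1, 3

1 → match
2 → no match — must start with "a"
3 → match
4 → no match
5 → no match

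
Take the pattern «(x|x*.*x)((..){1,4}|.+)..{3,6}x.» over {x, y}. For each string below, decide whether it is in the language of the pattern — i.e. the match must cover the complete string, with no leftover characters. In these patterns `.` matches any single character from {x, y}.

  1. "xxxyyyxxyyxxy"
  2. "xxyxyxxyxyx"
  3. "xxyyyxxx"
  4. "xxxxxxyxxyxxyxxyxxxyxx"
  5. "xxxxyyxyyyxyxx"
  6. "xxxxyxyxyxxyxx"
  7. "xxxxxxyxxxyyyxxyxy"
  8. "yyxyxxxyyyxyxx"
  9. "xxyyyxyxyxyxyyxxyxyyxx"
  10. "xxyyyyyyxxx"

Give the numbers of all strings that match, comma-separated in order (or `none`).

1 → match
2 → no match
3 → match
4 → match
5 → match
6 → match
7 → match
8 → match
9 → match
10 → match

1, 3, 4, 5, 6, 7, 8, 9, 10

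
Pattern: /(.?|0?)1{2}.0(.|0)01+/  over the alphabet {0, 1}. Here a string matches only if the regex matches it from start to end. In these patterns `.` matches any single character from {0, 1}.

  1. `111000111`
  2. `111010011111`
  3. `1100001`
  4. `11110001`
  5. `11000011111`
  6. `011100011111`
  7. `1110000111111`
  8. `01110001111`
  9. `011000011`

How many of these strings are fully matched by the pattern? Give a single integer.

1 → match
2 → no match
3 → match
4 → match
5 → match
6 → match
7 → match
8 → match
9 → match
Total matched: 8

8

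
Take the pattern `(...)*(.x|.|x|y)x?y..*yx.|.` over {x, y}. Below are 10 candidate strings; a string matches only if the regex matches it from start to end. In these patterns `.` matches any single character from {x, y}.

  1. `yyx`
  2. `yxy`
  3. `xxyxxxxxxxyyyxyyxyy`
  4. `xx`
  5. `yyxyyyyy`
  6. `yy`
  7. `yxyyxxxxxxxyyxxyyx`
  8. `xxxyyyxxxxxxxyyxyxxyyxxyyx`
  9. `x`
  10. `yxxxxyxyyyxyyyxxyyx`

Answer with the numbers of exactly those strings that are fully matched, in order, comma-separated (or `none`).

9

1 → no match
2 → no match
3 → no match
4 → no match
5 → no match
6 → no match
7 → no match
8 → no match
9 → match
10 → no match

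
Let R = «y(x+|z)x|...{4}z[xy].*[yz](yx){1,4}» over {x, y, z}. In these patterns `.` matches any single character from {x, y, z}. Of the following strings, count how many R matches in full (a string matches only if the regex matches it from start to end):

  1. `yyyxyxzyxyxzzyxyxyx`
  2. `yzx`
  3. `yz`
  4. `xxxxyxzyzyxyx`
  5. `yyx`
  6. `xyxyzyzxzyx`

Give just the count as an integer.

1 → match
2 → match
3 → no match
4 → match
5 → no match
6 → match
Total matched: 4

4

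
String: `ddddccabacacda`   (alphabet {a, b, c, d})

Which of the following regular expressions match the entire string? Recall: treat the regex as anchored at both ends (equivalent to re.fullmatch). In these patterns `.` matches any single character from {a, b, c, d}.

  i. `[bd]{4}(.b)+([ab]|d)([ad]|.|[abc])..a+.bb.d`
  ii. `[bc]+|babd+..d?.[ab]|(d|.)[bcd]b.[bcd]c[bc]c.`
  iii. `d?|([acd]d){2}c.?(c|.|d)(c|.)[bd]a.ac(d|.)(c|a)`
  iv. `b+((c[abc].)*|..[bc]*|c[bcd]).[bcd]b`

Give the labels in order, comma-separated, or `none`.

iii

i → no match — must end with `d`
ii → no match
iii → match
iv → no match — must start with `b`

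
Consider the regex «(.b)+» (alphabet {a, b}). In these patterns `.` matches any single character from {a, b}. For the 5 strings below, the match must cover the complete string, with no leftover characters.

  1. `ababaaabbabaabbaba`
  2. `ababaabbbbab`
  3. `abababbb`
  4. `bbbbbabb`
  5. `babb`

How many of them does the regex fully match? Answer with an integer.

1

1 → no match — must end with `b`
2 → no match
3 → match
4 → no match
5 → no match
Total matched: 1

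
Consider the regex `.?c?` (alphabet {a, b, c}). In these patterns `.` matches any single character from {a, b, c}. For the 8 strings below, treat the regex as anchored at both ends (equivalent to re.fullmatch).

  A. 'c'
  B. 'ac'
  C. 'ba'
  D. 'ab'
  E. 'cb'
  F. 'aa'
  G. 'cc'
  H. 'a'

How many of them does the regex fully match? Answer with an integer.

A → match
B → match
C → no match
D → no match
E → no match
F → no match
G → match
H → match
Total matched: 4

4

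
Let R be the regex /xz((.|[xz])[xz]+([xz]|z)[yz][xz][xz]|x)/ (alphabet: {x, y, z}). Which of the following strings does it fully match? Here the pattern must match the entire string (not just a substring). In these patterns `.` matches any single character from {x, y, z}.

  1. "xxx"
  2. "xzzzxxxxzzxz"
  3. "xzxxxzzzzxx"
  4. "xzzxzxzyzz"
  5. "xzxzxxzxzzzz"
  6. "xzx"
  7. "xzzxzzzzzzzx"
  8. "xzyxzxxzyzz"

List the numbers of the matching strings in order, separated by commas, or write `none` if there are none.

2, 3, 4, 5, 6, 7, 8

1 → no match — must start with "xz"
2 → match
3 → match
4 → match
5 → match
6 → match
7 → match
8 → match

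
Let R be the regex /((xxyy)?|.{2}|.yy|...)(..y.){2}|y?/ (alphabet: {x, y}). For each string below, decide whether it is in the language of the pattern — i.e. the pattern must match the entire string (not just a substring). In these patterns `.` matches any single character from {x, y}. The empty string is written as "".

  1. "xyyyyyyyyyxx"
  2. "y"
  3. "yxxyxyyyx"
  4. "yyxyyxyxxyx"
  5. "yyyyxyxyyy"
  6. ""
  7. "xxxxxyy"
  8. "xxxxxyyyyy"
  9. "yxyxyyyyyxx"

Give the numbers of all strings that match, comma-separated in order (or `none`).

1 → no match
2 → match
3 → no match
4 → no match
5 → no match
6 → match
7 → no match
8 → no match
9 → no match

2, 6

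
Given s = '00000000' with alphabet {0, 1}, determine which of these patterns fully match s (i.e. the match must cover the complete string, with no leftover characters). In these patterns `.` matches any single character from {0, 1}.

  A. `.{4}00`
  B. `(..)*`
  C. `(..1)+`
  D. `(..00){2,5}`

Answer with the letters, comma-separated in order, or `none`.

A → no match
B → match
C → no match — must end with '1'
D → match

B, D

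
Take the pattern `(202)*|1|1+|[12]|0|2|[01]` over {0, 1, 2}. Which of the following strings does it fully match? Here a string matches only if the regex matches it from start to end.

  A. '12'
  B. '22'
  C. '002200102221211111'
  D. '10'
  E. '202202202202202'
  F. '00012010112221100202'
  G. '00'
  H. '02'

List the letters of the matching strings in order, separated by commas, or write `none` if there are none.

E

A → no match
B → no match
C → no match
D → no match
E → match
F → no match
G → no match
H → no match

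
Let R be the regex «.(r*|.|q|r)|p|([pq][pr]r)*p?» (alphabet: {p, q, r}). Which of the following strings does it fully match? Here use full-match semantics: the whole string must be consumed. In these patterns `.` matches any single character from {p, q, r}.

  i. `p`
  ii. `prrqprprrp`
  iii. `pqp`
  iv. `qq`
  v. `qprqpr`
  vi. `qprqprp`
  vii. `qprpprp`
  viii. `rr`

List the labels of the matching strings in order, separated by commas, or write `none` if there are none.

i. `p` → match
ii. `prrqprprrp` → match
iii. `pqp` → no match
iv. `qq` → match
v. `qprqpr` → match
vi. `qprqprp` → match
vii. `qprpprp` → match
viii. `rr` → match

i, ii, iv, v, vi, vii, viii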